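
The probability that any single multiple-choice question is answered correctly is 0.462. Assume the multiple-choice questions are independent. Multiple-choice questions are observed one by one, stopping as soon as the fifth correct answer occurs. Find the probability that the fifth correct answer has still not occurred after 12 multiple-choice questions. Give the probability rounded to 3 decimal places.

0.275

Needing more than 12 multiple-choice questions ⇔ fewer than 5 successes in the first 12. With X ~ Binomial(12, 0.462), P(Y > 12) = P(X ≤ 4).
  k=0: C(12,0)·0.462^0·0.538^12 = 0.00059
  k=1: C(12,1)·0.462^1·0.538^11 = 0.00606
  k=2: C(12,2)·0.462^2·0.538^10 = 0.02862
  k=3: C(12,3)·0.462^3·0.538^9 = 0.08192
  k=4: C(12,4)·0.462^4·0.538^8 = 0.15828
P(X ≤ 4) = 0.27547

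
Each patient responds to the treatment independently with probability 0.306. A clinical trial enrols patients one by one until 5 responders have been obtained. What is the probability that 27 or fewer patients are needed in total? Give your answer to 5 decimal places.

0.94817

Finishing within 27 patients ⇔ at least 5 successes in the first 27. With X ~ Binomial(27, 0.306), P(Y ≤ 27) = 1 − P(X ≤ 4).
  k=0: C(27,0)·0.306^0·0.694^27 = 0.0000521
  k=1: C(27,1)·0.306^1·0.694^26 = 0.0006201
  k=2: C(27,2)·0.306^2·0.694^25 = 0.0035542
  k=3: C(27,3)·0.306^3·0.694^24 = 0.0130592
  k=4: C(27,4)·0.306^4·0.694^23 = 0.0345486
1 − 0.0518341 = 0.9481659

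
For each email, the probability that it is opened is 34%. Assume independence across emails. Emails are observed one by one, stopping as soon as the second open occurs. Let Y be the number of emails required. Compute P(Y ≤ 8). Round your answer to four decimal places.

Finishing within 8 emails ⇔ at least 2 successes in the first 8. With X ~ Binomial(8, 0.34), P(Y ≤ 8) = 1 − P(X ≤ 1).
  k=0: C(8,0)·0.34^0·0.66^8 = 0.036004
  k=1: C(8,1)·0.34^1·0.66^7 = 0.148380
1 − 0.184384 = 0.815616

0.8156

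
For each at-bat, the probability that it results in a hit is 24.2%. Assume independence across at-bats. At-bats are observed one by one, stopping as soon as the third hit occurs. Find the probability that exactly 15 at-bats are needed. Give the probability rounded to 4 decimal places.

Y = trial on which the third success occurs; negative binomial, r=3, p=0.242.
P(Y=15) = C(14,2) · p^3 · (1−p)^12
= 91 · 0.014172 · 0.035977 = 0.046400

0.0464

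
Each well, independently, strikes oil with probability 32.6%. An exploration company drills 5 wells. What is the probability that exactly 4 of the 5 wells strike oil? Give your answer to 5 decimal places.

X ~ Binomial(n=5, p=0.326).
P(X=4) = C(5,4) · p^4 · (1−p)^1
= 5 · 0.011295 · 0.674 = 0.0380628

0.03806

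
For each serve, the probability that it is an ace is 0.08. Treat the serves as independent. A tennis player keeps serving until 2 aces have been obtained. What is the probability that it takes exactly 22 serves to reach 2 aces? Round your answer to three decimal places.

Y = trial on which the second success occurs; negative binomial, r=2, p=0.08.
P(Y=22) = C(21,1) · p^2 · (1−p)^20
= 21 · 0.0064 · 0.18869 = 0.02536

0.025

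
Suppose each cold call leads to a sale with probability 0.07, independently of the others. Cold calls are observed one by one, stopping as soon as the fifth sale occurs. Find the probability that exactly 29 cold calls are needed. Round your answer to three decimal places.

0.006

Y = trial on which the fifth success occurs; negative binomial, r=5, p=0.07.
P(Y=29) = C(28,4) · p^5 · (1−p)^24
= 20475 · 1.6807e-06 · 0.17522 = 0.00603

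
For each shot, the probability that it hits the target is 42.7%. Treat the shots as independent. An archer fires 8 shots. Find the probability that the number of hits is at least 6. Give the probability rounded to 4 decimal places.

X ~ Binomial(8, 0.427); P(X ≥ 6) = Σ C(8,k) p^k (1−p)^(8−k) over k:
  k=6: C(8,6)·0.427^6·0.573^2 = 0.055723
  k=7: C(8,7)·0.427^7·0.573^1 = 0.011864
  k=8: C(8,8)·0.427^8·0.573^0 = 0.001105
Total = 0.068692

0.0687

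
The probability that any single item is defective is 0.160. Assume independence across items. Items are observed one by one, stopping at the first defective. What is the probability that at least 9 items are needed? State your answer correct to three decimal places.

Y = number of items to the first success; geometric, p = 0.16.
P(Y > 8) = P(first 8 all fail) = (1−p)^8 = 0.24788

0.248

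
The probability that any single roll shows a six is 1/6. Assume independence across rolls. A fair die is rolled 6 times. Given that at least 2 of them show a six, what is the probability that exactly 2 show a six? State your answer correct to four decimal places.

X ~ Binomial(6, 0.166667). Want P(X=2 | X≥2) = P(X=2) / P(X≥2).
P(X=2) = C(6,2)·0.166667^2·0.833333^4 = 0.200939
P(X≥2) = 1 − 0.334898 − 0.401878 = 0.263224
Ratio = 0.200939 / 0.263224 = 0.763374

0.7634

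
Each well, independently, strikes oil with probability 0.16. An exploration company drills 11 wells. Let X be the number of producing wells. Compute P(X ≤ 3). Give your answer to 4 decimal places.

X ~ Binomial(11, 0.16); P(X ≤ 3) = Σ C(11,k) p^k (1−p)^(11−k) over k:
  k=0: C(11,0)·0.16^0·0.84^11 = 0.146917
  k=1: C(11,1)·0.16^1·0.84^10 = 0.307826
  k=2: C(11,2)·0.16^2·0.84^9 = 0.293168
  k=3: C(11,3)·0.16^3·0.84^8 = 0.167524
Total = 0.915435

0.9154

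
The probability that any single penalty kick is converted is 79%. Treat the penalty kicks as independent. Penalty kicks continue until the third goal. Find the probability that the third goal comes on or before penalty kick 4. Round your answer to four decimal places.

Finishing within 4 penalty kicks ⇔ at least 3 successes in the first 4. With X ~ Binomial(4, 0.79), P(Y ≤ 4) = 1 − P(X ≤ 2).
  k=0: C(4,0)·0.79^0·0.21^4 = 0.001945
  k=1: C(4,1)·0.79^1·0.21^3 = 0.029265
  k=2: C(4,2)·0.79^2·0.21^2 = 0.165137
1 − 0.196346 = 0.803654

0.8037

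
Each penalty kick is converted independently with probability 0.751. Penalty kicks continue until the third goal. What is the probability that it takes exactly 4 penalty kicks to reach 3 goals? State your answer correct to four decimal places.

Y = trial on which the third success occurs; negative binomial, r=3, p=0.751.
P(Y=4) = C(3,2) · p^3 · (1−p)^1
= 3 · 0.42356 · 0.249 = 0.316403

0.3164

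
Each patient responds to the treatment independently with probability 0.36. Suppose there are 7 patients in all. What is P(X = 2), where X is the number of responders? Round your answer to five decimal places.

X ~ Binomial(n=7, p=0.36).
P(X=2) = C(7,2) · p^2 · (1−p)^5
= 21 · 0.1296 · 0.10737 = 0.2922296

0.29223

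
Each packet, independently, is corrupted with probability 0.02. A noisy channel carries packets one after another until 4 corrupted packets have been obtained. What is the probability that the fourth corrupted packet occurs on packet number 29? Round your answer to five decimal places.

Y = trial on which the fourth success occurs; negative binomial, r=4, p=0.02.
P(Y=29) = C(28,3) · p^4 · (1−p)^25
= 3276 · 1.6e-07 · 0.60346 = 0.0003163

0.00032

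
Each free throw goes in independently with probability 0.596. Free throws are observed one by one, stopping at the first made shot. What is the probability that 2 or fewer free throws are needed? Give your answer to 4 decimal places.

Y = number of free throws to the first success; geometric, p = 0.596.
P(Y ≤ 2) = 1 − (1−p)^2 = 1 − 0.163216 = 0.836784

0.8368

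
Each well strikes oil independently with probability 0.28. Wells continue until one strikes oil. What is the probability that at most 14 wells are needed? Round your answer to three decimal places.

0.990

Y = number of wells to the first success; geometric, p = 0.28.
P(Y ≤ 14) = 1 − (1−p)^14 = 1 − 0.01006 = 0.98994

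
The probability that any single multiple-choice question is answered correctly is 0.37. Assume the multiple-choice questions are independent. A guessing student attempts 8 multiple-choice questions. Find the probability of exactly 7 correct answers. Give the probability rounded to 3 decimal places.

0.005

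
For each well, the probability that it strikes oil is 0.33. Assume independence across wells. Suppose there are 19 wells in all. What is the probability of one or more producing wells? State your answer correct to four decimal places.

P(at least one) = 1 − P(none) = 1 − (1 − 0.33)^19
= 1 − 0.000496 = 0.999504

0.9995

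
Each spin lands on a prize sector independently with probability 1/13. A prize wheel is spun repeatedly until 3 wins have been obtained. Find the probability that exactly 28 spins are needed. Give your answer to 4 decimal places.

Y = trial on which the third success occurs; negative binomial, r=3, p=0.076923.
P(Y=28) = C(27,2) · p^3 · (1−p)^25
= 351 · 0.00045517 · 0.13519 = 0.021599

0.0216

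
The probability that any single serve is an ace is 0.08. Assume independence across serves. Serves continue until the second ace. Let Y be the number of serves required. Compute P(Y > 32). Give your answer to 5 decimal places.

Needing more than 32 serves ⇔ fewer than 2 successes in the first 32. With X ~ Binomial(32, 0.08), P(Y > 32) = P(X ≤ 1).
  k=0: C(32,0)·0.08^0·0.92^32 = 0.0693762
  k=1: C(32,1)·0.08^1·0.92^31 = 0.1930468
P(X ≤ 1) = 0.2624230

0.26242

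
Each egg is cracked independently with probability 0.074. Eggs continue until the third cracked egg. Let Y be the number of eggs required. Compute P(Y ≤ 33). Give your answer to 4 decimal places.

Finishing within 33 eggs ⇔ at least 3 successes in the first 33. With X ~ Binomial(33, 0.074), P(Y ≤ 33) = 1 − P(X ≤ 2).
  k=0: C(33,0)·0.074^0·0.926^33 = 0.079097
  k=1: C(33,1)·0.074^1·0.926^32 = 0.208592
  k=2: C(33,2)·0.074^2·0.926^31 = 0.266709
1 − 0.554398 = 0.445602

0.4456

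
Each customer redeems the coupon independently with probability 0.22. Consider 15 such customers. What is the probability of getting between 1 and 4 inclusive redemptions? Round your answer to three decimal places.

0.756

X ~ Binomial(15, 0.22); P(1 ≤ X ≤ 4) = Σ C(15,k) p^k (1−p)^(15−k) over k:
  k=1: C(15,1)·0.22^1·0.78^14 = 0.10182
  k=2: C(15,2)·0.22^2·0.78^13 = 0.20103
  k=3: C(15,3)·0.22^3·0.78^12 = 0.24571
  k=4: C(15,4)·0.22^4·0.78^11 = 0.20790
Total = 0.75646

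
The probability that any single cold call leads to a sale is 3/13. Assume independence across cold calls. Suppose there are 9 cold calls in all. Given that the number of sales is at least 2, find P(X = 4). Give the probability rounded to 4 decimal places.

0.1478

X ~ Binomial(9, 0.230769). Want P(X=4 | X≥2) = P(X=4) / P(X≥2).
P(X=4) = C(9,4)·0.230769^4·0.769231^5 = 0.096242
P(X≥2) = 1 − 0.094300 − 0.254609 = 0.651091
Ratio = 0.096242 / 0.651091 = 0.147817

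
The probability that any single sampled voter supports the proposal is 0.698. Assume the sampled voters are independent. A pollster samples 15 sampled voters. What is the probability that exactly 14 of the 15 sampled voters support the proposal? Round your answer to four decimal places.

0.0295

X ~ Binomial(n=15, p=0.698).
P(X=14) = C(15,14) · p^14 · (1−p)^1
= 15 · 0.0065159 · 0.302 = 0.029517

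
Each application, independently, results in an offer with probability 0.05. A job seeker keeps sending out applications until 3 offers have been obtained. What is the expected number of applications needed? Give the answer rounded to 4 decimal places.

60.0000

Y = total applications until the third success; negative binomial with r=3, p=0.05.
E[Y] = r / p = 3 / 0.05 = 60.000000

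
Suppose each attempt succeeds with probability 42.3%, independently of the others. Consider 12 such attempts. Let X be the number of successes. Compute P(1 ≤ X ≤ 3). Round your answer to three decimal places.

0.178

X ~ Binomial(12, 0.423); P(1 ≤ X ≤ 3) = Σ C(12,k) p^k (1−p)^(12−k) over k:
  k=1: C(12,1)·0.423^1·0.577^11 = 0.01198
  k=2: C(12,2)·0.423^2·0.577^10 = 0.04830
  k=3: C(12,3)·0.423^3·0.577^9 = 0.11804
Total = 0.17832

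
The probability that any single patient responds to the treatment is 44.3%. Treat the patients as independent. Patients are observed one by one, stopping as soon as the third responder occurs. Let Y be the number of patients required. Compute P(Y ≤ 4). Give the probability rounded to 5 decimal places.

Finishing within 4 patients ⇔ at least 3 successes in the first 4. With X ~ Binomial(4, 0.443), P(Y ≤ 4) = 1 − P(X ≤ 2).
  k=0: C(4,0)·0.443^0·0.557^4 = 0.0962544
  k=1: C(4,1)·0.443^1·0.557^3 = 0.3062170
  k=2: C(4,2)·0.443^2·0.557^2 = 0.3653163
1 − 0.7677878 = 0.2322122

0.23221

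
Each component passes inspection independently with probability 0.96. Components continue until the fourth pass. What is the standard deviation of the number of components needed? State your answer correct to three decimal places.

0.417

Y = total components until the fourth success; negative binomial with r=4, p=0.96.
SD(Y) = √[r(1−p)/p²] = √(0.17361) = 0.41667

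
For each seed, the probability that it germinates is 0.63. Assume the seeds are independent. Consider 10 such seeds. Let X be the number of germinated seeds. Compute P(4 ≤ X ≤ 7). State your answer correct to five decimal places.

X ~ Binomial(10, 0.63); P(4 ≤ X ≤ 7) = Σ C(10,k) p^k (1−p)^(10−k) over k:
  k=4: C(10,4)·0.63^4·0.37^6 = 0.0848774
  k=5: C(10,5)·0.63^5·0.37^5 = 0.1734251
  k=6: C(10,6)·0.63^6·0.37^4 = 0.2460761
  k=7: C(10,7)·0.63^7·0.37^3 = 0.2394254
Total = 0.7438040

0.74380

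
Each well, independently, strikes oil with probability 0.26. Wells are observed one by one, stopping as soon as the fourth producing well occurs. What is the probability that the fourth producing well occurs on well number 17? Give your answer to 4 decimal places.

Y = trial on which the fourth success occurs; negative binomial, r=4, p=0.26.
P(Y=17) = C(16,3) · p^4 · (1−p)^13
= 560 · 0.0045698 · 0.019953 = 0.051062

0.0511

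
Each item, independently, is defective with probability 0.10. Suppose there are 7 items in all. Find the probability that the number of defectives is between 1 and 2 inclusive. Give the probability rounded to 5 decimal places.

0.49601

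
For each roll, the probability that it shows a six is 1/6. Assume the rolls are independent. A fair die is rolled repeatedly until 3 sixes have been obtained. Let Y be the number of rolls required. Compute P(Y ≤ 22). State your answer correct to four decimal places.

0.7348

Finishing within 22 rolls ⇔ at least 3 successes in the first 22. With X ~ Binomial(22, 0.166667), P(Y ≤ 22) = 1 − P(X ≤ 2).
  k=0: C(22,0)·0.166667^0·0.833333^22 = 0.018114
  k=1: C(22,1)·0.166667^1·0.833333^21 = 0.079701
  k=2: C(22,2)·0.166667^2·0.833333^20 = 0.167373
1 − 0.265188 = 0.734812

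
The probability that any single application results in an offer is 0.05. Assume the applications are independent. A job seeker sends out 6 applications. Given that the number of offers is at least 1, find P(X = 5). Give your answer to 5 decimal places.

0.00001

X ~ Binomial(6, 0.05). Want P(X=5 | X≥1) = P(X=5) / P(X≥1).
P(X=5) = C(6,5)·0.05^5·0.95^1 = 0.0000018
P(X≥1) = 1 − 0.7350919 = 0.2649081
Ratio = 0.0000018 / 0.2649081 = 0.0000067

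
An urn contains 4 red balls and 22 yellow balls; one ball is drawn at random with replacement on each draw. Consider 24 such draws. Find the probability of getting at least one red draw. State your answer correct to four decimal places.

0.9819

P(at least one) = 1 − P(none) = 1 − (1 − 0.153846)^24
= 1 − 0.018146 = 0.981854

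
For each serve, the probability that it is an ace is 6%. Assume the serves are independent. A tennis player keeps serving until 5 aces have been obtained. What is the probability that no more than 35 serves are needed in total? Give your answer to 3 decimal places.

Finishing within 35 serves ⇔ at least 5 successes in the first 35. With X ~ Binomial(35, 0.06), P(Y ≤ 35) = 1 − P(X ≤ 4).
  k=0: C(35,0)·0.06^0·0.94^35 = 0.11468
  k=1: C(35,1)·0.06^1·0.94^34 = 0.25619
  k=2: C(35,2)·0.06^2·0.94^33 = 0.27800
  k=3: C(35,3)·0.06^3·0.94^32 = 0.19519
  k=4: C(35,4)·0.06^4·0.94^31 = 0.09967
1 − 0.94372 = 0.05628

0.056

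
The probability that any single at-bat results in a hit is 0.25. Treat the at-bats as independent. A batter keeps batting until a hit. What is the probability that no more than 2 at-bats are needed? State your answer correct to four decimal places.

0.4375

Y = number of at-bats to the first success; geometric, p = 0.25.
P(Y ≤ 2) = 1 − (1−p)^2 = 1 − 0.562500 = 0.437500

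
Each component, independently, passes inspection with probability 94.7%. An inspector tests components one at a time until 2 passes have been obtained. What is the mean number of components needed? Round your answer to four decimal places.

2.1119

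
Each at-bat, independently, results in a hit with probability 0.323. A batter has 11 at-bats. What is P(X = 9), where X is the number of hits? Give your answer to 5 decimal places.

X ~ Binomial(n=11, p=0.323).
P(X=9) = C(11,9) · p^9 · (1−p)^2
= 55 · 3.8267e-05 · 0.45833 = 0.0009646

0.00096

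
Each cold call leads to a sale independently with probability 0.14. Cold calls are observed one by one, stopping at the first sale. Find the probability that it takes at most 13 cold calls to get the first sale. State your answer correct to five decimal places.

0.85924

Y = number of cold calls to the first success; geometric, p = 0.14.
P(Y ≤ 13) = 1 − (1−p)^13 = 1 − 0.1407602 = 0.8592398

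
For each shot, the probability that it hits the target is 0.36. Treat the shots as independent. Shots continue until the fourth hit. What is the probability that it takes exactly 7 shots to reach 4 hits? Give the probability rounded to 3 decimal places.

Y = trial on which the fourth success occurs; negative binomial, r=4, p=0.36.
P(Y=7) = C(6,3) · p^4 · (1−p)^3
= 20 · 0.016796 · 0.26214 = 0.08806

0.088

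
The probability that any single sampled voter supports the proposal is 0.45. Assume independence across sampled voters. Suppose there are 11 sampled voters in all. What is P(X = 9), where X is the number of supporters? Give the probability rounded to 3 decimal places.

X ~ Binomial(n=11, p=0.45).
P(X=9) = C(11,9) · p^9 · (1−p)^2
= 55 · 0.00075668 · 0.3025 = 0.01259

0.013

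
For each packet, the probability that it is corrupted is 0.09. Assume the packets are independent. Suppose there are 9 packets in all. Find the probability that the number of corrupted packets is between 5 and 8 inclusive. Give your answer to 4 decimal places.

X ~ Binomial(9, 0.09); P(5 ≤ X ≤ 8) = Σ C(9,k) p^k (1−p)^(9−k) over k:
  k=5: C(9,5)·0.09^5·0.91^4 = 0.000510
  k=6: C(9,6)·0.09^6·0.91^3 = 0.000034
  k=7: C(9,7)·0.09^7·0.91^2 = 0.000001
  k=8: C(9,8)·0.09^8·0.91^1 = 0.000000
Total = 0.000545

0.0005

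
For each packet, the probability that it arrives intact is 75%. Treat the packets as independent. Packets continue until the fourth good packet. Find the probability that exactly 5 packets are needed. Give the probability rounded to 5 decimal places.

0.31641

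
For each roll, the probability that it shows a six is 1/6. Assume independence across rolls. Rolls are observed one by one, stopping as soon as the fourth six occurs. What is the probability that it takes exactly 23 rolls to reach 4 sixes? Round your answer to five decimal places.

0.03719

Y = trial on which the fourth success occurs; negative binomial, r=4, p=0.166667.
P(Y=23) = C(22,3) · p^4 · (1−p)^19
= 1540 · 0.0007716 · 0.031301 = 0.0371939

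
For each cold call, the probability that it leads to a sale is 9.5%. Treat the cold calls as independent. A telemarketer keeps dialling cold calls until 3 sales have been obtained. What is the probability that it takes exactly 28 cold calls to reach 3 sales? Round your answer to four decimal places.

0.0248

Y = trial on which the third success occurs; negative binomial, r=3, p=0.095.
P(Y=28) = C(27,2) · p^3 · (1−p)^25
= 351 · 0.00085737 · 0.082455 = 0.024814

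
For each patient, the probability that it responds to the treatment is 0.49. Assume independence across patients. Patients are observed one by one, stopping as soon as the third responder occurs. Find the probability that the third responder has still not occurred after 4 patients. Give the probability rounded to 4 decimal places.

0.7023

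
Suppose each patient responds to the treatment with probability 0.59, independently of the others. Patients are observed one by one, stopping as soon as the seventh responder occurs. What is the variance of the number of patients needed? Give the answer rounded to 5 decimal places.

8.24476

Y = total patients until the seventh success; negative binomial with r=7, p=0.59.
Var(Y) = r(1−p)/p² = 7·0.41 / 0.59² = 8.2447573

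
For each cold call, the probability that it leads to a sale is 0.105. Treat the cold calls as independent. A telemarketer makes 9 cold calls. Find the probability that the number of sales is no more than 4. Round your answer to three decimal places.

0.999

X ~ Binomial(9, 0.105); P(X ≤ 4) = Σ C(9,k) p^k (1−p)^(9−k) over k:
  k=0: C(9,0)·0.105^0·0.895^9 = 0.36847
  k=1: C(9,1)·0.105^1·0.895^8 = 0.38906
  k=2: C(9,2)·0.105^2·0.895^7 = 0.18258
  k=3: C(9,3)·0.105^3·0.895^6 = 0.04998
  k=4: C(9,4)·0.105^4·0.895^5 = 0.00880
Total = 0.99888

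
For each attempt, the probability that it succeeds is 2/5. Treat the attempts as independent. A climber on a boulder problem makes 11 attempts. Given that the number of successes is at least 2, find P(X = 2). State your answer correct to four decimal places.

X ~ Binomial(11, 0.40). Want P(X=2 | X≥2) = P(X=2) / P(X≥2).
P(X=2) = C(11,2)·0.40^2·0.60^9 = 0.088684
P(X≥2) = 1 − 0.003628 − 0.026605 = 0.969767
Ratio = 0.088684 / 0.969767 = 0.091448

0.0914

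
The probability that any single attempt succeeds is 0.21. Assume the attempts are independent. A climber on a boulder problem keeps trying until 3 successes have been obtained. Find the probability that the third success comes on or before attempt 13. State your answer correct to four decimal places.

0.5347

Finishing within 13 attempts ⇔ at least 3 successes in the first 13. With X ~ Binomial(13, 0.21), P(Y ≤ 13) = 1 − P(X ≤ 2).
  k=0: C(13,0)·0.21^0·0.79^13 = 0.046682
  k=1: C(13,1)·0.21^1·0.79^12 = 0.161320
  k=2: C(13,2)·0.21^2·0.79^11 = 0.257295
1 − 0.465297 = 0.534703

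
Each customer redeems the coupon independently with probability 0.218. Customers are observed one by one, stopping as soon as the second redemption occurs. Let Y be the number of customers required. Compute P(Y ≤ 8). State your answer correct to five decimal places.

Finishing within 8 customers ⇔ at least 2 successes in the first 8. With X ~ Binomial(8, 0.218), P(Y ≤ 8) = 1 − P(X ≤ 1).
  k=0: C(8,0)·0.218^0·0.782^8 = 0.1398473
  k=1: C(8,1)·0.218^1·0.782^7 = 0.3118845
1 − 0.4517318 = 0.5482682

0.54827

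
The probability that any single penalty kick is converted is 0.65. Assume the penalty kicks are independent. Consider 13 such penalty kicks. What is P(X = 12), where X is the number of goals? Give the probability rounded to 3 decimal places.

0.026

X ~ Binomial(n=13, p=0.65).
P(X=12) = C(13,12) · p^12 · (1−p)^1
= 13 · 0.005688 · 0.35 = 0.02588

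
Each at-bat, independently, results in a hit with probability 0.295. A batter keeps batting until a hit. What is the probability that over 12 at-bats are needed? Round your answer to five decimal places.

0.01508

Y = number of at-bats to the first success; geometric, p = 0.295.
P(Y > 12) = P(first 12 all fail) = (1−p)^12 = 0.0150754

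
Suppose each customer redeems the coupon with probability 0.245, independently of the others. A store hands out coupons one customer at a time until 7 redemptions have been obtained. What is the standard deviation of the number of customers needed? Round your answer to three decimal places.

9.383

Y = total customers until the seventh success; negative binomial with r=7, p=0.245.
SD(Y) = √[r(1−p)/p²] = √(88.04665) = 9.38332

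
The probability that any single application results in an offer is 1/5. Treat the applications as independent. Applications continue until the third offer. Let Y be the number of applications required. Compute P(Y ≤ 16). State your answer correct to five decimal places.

Finishing within 16 applications ⇔ at least 3 successes in the first 16. With X ~ Binomial(16, 0.20), P(Y ≤ 16) = 1 − P(X ≤ 2).
  k=0: C(16,0)·0.20^0·0.80^16 = 0.0281475
  k=1: C(16,1)·0.20^1·0.80^15 = 0.1125900
  k=2: C(16,2)·0.20^2·0.80^14 = 0.2111062
1 − 0.3518437 = 0.6481563

0.64816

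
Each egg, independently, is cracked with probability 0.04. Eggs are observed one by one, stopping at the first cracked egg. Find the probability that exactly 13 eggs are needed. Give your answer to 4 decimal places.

Geometric (trials to first success), p = 0.04.
P(Y = 13) = (1−p)^12 · p = 0.61271 · 0.04 = 0.024508

0.0245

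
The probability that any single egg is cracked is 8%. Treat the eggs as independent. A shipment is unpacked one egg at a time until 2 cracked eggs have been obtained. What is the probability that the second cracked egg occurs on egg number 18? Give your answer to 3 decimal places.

0.029

Y = trial on which the second success occurs; negative binomial, r=2, p=0.08.
P(Y=18) = C(17,1) · p^2 · (1−p)^16
= 17 · 0.0064 · 0.26339 = 0.02866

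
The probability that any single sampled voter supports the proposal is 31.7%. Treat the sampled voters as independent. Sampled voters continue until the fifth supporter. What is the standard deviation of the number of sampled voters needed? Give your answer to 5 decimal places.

5.82956

Y = total sampled voters until the fifth success; negative binomial with r=5, p=0.317.
SD(Y) = √[r(1−p)/p²] = √(33.9838191) = 5.8295642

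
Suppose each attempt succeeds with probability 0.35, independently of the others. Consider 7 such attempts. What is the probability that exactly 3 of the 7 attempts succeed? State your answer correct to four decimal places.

X ~ Binomial(n=7, p=0.35).
P(X=3) = C(7,3) · p^3 · (1−p)^4
= 35 · 0.042875 · 0.17851 = 0.267871

0.2679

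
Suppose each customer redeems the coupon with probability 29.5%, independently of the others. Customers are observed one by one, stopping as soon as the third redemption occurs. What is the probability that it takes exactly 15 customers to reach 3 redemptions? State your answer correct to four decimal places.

Y = trial on which the third success occurs; negative binomial, r=3, p=0.295.
P(Y=15) = C(14,2) · p^3 · (1−p)^12
= 91 · 0.025672 · 0.015075 = 0.035219

0.0352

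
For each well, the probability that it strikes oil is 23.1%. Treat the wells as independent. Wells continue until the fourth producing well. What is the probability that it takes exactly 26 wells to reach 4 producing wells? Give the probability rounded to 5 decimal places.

Y = trial on which the fourth success occurs; negative binomial, r=4, p=0.231.
P(Y=26) = C(25,3) · p^4 · (1−p)^22
= 2300 · 0.0028474 · 0.003093 = 0.0202561

0.02026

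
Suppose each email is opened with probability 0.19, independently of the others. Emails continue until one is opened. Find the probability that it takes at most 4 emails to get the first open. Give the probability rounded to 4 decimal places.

Y = number of emails to the first success; geometric, p = 0.19.
P(Y ≤ 4) = 1 − (1−p)^4 = 1 − 0.430467 = 0.569533

0.5695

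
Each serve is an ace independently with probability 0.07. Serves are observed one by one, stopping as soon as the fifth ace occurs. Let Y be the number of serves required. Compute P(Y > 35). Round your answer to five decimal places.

Needing more than 35 serves ⇔ fewer than 5 successes in the first 35. With X ~ Binomial(35, 0.07), P(Y > 35) = P(X ≤ 4).
  k=0: C(35,0)·0.07^0·0.93^35 = 0.0788684
  k=1: C(35,1)·0.07^1·0.93^34 = 0.2077717
  k=2: C(35,2)·0.07^2·0.93^33 = 0.2658584
  k=3: C(35,3)·0.07^3·0.93^32 = 0.2201193
  k=4: C(35,4)·0.07^4·0.93^31 = 0.1325450
P(X ≤ 4) = 0.9051627

0.90516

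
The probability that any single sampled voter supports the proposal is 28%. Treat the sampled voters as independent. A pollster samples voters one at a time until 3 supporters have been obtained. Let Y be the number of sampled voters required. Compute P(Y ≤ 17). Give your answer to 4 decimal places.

0.8942

Finishing within 17 sampled voters ⇔ at least 3 successes in the first 17. With X ~ Binomial(17, 0.28), P(Y ≤ 17) = 1 − P(X ≤ 2).
  k=0: C(17,0)·0.28^0·0.72^17 = 0.003755
  k=1: C(17,1)·0.28^1·0.72^16 = 0.024827
  k=2: C(17,2)·0.28^2·0.72^15 = 0.077240
1 − 0.105823 = 0.894177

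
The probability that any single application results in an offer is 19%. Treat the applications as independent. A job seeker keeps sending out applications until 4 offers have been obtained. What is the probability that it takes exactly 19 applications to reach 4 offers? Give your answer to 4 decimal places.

Y = trial on which the fourth success occurs; negative binomial, r=4, p=0.19.
P(Y=19) = C(18,3) · p^4 · (1−p)^15
= 816 · 0.0013032 · 0.042391 = 0.045080

0.0451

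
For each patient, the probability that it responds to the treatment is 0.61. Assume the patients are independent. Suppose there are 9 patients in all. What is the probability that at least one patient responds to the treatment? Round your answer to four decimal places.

0.9998

P(at least one) = 1 − P(none) = 1 − (1 − 0.61)^9
= 1 − 0.000209 = 0.999791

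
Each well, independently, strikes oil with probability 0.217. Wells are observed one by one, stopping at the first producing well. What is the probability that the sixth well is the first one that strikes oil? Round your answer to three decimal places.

0.064

Geometric (trials to first success), p = 0.217.
P(Y = 6) = (1−p)^5 · p = 0.29431 · 0.217 = 0.06387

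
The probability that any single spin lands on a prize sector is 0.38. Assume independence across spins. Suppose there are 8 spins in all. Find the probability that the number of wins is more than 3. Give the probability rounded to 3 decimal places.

0.360

X ~ Binomial(8, 0.38); P(X ≥ 4) = Σ C(8,k) p^k (1−p)^(8−k) over k:
  k=4: C(8,4)·0.38^4·0.62^4 = 0.21567
  k=5: C(8,5)·0.38^5·0.62^3 = 0.10575
  k=6: C(8,6)·0.38^6·0.62^2 = 0.03241
  k=7: C(8,7)·0.38^7·0.62^1 = 0.00568
  k=8: C(8,8)·0.38^8·0.62^0 = 0.00043
Total = 0.35994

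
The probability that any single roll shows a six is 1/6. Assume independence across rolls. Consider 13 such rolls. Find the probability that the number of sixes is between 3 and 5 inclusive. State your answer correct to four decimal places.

0.3593

X ~ Binomial(13, 0.166667); P(3 ≤ X ≤ 5) = Σ C(13,k) p^k (1−p)^(13−k) over k:
  k=3: C(13,3)·0.166667^3·0.833333^10 = 0.213845
  k=4: C(13,4)·0.166667^4·0.833333^9 = 0.106923
  k=5: C(13,5)·0.166667^5·0.833333^8 = 0.038492
Total = 0.359260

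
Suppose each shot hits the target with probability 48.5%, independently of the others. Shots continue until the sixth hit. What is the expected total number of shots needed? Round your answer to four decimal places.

Y = total shots until the sixth success; negative binomial with r=6, p=0.485.
E[Y] = r / p = 6 / 0.485 = 12.371134

12.3711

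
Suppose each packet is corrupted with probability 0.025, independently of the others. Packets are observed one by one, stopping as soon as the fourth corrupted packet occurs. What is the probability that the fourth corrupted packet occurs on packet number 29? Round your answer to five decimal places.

Y = trial on which the fourth success occurs; negative binomial, r=4, p=0.025.
P(Y=29) = C(28,3) · p^4 · (1−p)^25
= 3276 · 3.9063e-07 · 0.53103 = 0.0006795

0.00068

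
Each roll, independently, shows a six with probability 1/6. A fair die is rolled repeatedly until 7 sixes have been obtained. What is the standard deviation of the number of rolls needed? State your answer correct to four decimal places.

14.4914

Y = total rolls until the seventh success; negative binomial with r=7, p=0.166667.
SD(Y) = √[r(1−p)/p²] = √(210.000000) = 14.491377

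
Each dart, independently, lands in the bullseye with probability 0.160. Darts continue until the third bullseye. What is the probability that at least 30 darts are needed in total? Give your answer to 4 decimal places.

0.1354

Needing more than 29 darts ⇔ fewer than 3 successes in the first 29. With X ~ Binomial(29, 0.16), P(Y > 29) = P(X ≤ 2).
  k=0: C(29,0)·0.16^0·0.84^29 = 0.006369
  k=1: C(29,1)·0.16^1·0.84^28 = 0.035183
  k=2: C(29,2)·0.16^2·0.84^27 = 0.093822
P(X ≤ 2) = 0.135375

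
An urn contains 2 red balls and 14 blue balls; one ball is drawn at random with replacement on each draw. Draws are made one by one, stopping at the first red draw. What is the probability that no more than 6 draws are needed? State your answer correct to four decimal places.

Y = number of draws to the first success; geometric, p = 0.125.
P(Y ≤ 6) = 1 − (1−p)^6 = 1 − 0.448795 = 0.551205

0.5512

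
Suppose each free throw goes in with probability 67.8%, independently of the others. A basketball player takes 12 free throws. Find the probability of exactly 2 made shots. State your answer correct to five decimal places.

X ~ Binomial(n=12, p=0.678).
P(X=2) = C(12,2) · p^2 · (1−p)^10
= 66 · 0.45968 · 1.1983e-05 = 0.0003635

0.00036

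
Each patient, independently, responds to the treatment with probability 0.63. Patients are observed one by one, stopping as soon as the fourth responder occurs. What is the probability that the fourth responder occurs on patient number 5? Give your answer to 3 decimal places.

0.233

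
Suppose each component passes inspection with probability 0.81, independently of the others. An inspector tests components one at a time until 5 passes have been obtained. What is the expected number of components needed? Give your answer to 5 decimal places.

6.17284

Y = total components until the fifth success; negative binomial with r=5, p=0.81.
E[Y] = r / p = 5 / 0.81 = 6.1728395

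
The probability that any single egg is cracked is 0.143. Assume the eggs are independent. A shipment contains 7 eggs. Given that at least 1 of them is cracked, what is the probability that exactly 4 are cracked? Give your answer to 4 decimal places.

0.0139

X ~ Binomial(7, 0.143). Want P(X=4 | X≥1) = P(X=4) / P(X≥1).
P(X=4) = C(7,4)·0.143^4·0.857^3 = 0.009212
P(X≥1) = 1 − 0.339520 = 0.660480
Ratio = 0.009212 / 0.660480 = 0.013947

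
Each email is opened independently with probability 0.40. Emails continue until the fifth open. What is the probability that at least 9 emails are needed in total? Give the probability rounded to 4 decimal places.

Needing more than 8 emails ⇔ fewer than 5 successes in the first 8. With X ~ Binomial(8, 0.40), P(Y > 8) = P(X ≤ 4).
  k=0: C(8,0)·0.40^0·0.60^8 = 0.016796
  k=1: C(8,1)·0.40^1·0.60^7 = 0.089580
  k=2: C(8,2)·0.40^2·0.60^6 = 0.209019
  k=3: C(8,3)·0.40^3·0.60^5 = 0.278692
  k=4: C(8,4)·0.40^4·0.60^4 = 0.232243
P(X ≤ 4) = 0.826330

0.8263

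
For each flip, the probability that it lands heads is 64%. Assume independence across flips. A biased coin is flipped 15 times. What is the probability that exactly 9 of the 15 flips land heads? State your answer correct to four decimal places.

0.1963

X ~ Binomial(n=15, p=0.64).
P(X=9) = C(15,9) · p^9 · (1−p)^6
= 5005 · 0.018014 · 0.0021768 = 0.196263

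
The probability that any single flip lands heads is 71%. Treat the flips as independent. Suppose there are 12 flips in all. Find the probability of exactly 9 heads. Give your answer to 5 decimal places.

X ~ Binomial(n=12, p=0.71).
P(X=9) = C(12,9) · p^9 · (1−p)^3
= 220 · 0.045849 · 0.024389 = 0.2460038

0.24600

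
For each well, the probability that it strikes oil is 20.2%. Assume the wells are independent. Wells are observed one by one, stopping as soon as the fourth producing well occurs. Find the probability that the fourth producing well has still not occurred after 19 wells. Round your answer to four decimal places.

Needing more than 19 wells ⇔ fewer than 4 successes in the first 19. With X ~ Binomial(19, 0.202), P(Y > 19) = P(X ≤ 3).
  k=0: C(19,0)·0.202^0·0.798^19 = 0.013742
  k=1: C(19,1)·0.202^1·0.798^18 = 0.066093
  k=2: C(19,2)·0.202^2·0.798^17 = 0.150573
  k=3: C(19,3)·0.202^3·0.798^16 = 0.215985
P(X ≤ 3) = 0.446394

0.4464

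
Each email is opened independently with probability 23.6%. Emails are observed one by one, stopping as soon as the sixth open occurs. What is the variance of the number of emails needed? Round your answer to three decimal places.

Y = total emails until the sixth success; negative binomial with r=6, p=0.236.
Var(Y) = r(1−p)/p² = 6·0.764 / 0.236² = 82.30394

82.304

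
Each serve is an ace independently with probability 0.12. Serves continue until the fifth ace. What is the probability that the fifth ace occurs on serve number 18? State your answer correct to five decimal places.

0.01124

Y = trial on which the fifth success occurs; negative binomial, r=5, p=0.12.
P(Y=18) = C(17,4) · p^5 · (1−p)^13
= 2380 · 2.4883e-05 · 0.18979 = 0.0112398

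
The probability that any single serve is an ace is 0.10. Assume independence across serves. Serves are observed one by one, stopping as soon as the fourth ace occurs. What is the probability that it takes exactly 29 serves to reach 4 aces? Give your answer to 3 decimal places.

0.024

Y = trial on which the fourth success occurs; negative binomial, r=4, p=0.10.
P(Y=29) = C(28,3) · p^4 · (1−p)^25
= 3276 · 0.0001 · 0.07179 = 0.02352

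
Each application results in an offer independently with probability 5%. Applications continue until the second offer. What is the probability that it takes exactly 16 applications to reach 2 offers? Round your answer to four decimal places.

0.0183

Y = trial on which the second success occurs; negative binomial, r=2, p=0.05.
P(Y=16) = C(15,1) · p^2 · (1−p)^14
= 15 · 0.0025 · 0.48767 = 0.018288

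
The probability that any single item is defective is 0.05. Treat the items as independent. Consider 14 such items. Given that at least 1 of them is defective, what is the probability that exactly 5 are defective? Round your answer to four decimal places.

X ~ Binomial(14, 0.05). Want P(X=5 | X≥1) = P(X=5) / P(X≥1).
P(X=5) = C(14,5)·0.05^5·0.95^9 = 0.000394
P(X≥1) = 1 − 0.487675 = 0.512325
Ratio = 0.000394 / 0.512325 = 0.000770

0.0008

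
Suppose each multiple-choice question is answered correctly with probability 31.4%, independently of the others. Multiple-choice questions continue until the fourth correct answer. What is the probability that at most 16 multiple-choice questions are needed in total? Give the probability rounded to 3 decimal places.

0.790

Finishing within 16 multiple-choice questions ⇔ at least 4 successes in the first 16. With X ~ Binomial(16, 0.314), P(Y ≤ 16) = 1 − P(X ≤ 3).
  k=0: C(16,0)·0.314^0·0.686^16 = 0.00241
  k=1: C(16,1)·0.314^1·0.686^15 = 0.01762
  k=2: C(16,2)·0.314^2·0.686^14 = 0.06048
  k=3: C(16,3)·0.314^3·0.686^13 = 0.12918
1 − 0.20968 = 0.79032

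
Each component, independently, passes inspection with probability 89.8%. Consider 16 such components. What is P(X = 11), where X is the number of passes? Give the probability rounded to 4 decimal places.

X ~ Binomial(n=16, p=0.898).
P(X=11) = C(16,11) · p^11 · (1−p)^5
= 4368 · 0.30622 · 1.1041e-05 = 0.014768

0.0148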